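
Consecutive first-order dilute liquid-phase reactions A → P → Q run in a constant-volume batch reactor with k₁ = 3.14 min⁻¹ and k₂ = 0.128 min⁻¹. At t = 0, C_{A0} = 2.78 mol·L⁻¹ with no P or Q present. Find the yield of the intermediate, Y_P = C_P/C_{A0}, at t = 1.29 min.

For first-order series with pure A initially, C_P(t) = k₁C_{A0}/(k₂−k₁)·(e^(−k₁t) − e^(−k₂t)).
e^(−k₁t) = e^(−3.14×1.29) = e^(−4.051) = 0.01741; e^(−k₂t) = e^(−0.1651) = 0.8478.
C_P = 3.14×2.78/(0.128−3.14) × (0.01741−0.8478) = (-2.898)×(-0.8304) = 2.407 mol·L⁻¹.
Y_P = C_P/C_{A0} = 2.407/2.78 = 0.866.

0.866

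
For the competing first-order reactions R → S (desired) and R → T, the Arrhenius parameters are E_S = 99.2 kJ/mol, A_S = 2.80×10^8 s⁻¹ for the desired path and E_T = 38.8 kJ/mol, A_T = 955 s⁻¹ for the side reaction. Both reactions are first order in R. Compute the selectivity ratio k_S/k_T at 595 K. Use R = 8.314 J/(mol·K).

With equal orders, S_{S/T} = k_S/k_T = (A_S/A_T)·exp[(E_T−E_S)/(RT)].
(E_T−E_S)/(RT) = (38.8−99.2)×10³/(8.314×595) = -60400/4947 = -12.21.
k_S/k_T = (2.80×10^8/955)·exp(-12.21) = 2.932×10^5 × 4.981×10^-6 = 1.46.

1.46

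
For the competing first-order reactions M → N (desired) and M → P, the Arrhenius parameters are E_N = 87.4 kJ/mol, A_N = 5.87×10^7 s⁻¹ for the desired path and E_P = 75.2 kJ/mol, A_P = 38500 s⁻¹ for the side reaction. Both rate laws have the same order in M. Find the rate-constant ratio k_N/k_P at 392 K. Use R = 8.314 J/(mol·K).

With equal orders, S_{N/P} = k_N/k_P = (A_N/A_P)·exp[(E_P−E_N)/(RT)].
(E_P−E_N)/(RT) = (75.2−87.4)×10³/(8.314×392) = -12200/3259 = -3.743.
k_N/k_P = (5.87×10^7/38500)·exp(-3.743) = 1525 × 0.02367 = 36.1.
Since E_N > E_P, raising the temperature improves selectivity toward N.

36.1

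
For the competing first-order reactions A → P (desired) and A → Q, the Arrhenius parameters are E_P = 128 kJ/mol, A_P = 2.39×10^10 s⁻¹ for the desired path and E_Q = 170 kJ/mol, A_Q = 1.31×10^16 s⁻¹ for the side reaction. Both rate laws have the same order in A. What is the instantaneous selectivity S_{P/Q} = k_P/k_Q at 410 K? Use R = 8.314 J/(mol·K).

0.409

Since both paths have the same order in A, the concentration cancels and S_{P/Q} = k_P/k_Q = (A_P/A_Q)·exp[(E_Q−E_P)/(RT)].
(E_Q−E_P)/(RT) = (170−128)×10³/(8.314×410) = 42000/3409 = 12.32.
k_P/k_Q = (2.39×10^10/1.31×10^16)·exp(12.32) = 1.824×10^-6 × 2.244×10^5 = 0.409.
Since E_P < E_Q, lowering the temperature improves selectivity toward P.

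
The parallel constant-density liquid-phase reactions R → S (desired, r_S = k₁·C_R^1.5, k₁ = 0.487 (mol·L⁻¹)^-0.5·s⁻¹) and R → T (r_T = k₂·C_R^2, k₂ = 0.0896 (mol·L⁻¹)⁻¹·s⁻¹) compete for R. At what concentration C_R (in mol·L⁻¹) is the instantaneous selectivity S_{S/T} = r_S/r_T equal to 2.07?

6.89 mol·L⁻¹

S_{S/T} = (k₁/k₂)·C_R^-0.5 ⇒ C_R = (S·k₂/k₁)^(-2).
= (2.07×0.0896/0.487)^(-2) = (0.3808)^(-2) = 6.89 mol·L⁻¹.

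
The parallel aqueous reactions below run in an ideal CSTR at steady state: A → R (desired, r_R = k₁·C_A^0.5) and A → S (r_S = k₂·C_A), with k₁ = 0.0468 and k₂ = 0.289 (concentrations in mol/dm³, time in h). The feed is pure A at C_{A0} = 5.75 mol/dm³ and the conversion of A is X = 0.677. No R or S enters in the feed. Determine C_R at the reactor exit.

Exit C_A = C_{A0}(1−X) = 5.75×0.323 = 1.857 mol/dm³.
A CSTR operates uniformly at the exit composition, giving r_R = 0.06378 and r_S = 0.5367 (each k·C_A^n at C_A = 1.857).
Fraction of consumed A going to R: r_R/(r_R+r_S) = 0.1062.
C_R = 0.1062·C_{A0}·X = 0.1062×5.75×0.677 = 0.413 mol/dm³.

0.413 mol/dm³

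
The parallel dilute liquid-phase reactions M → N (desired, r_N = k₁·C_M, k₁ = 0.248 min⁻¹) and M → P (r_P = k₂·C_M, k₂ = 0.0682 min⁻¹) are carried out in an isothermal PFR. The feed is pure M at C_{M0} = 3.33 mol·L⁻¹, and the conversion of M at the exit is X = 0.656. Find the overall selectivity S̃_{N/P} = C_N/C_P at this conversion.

C_M = C_{M0}(1−X) = 1.146 mol·L⁻¹.
Both paths are first order in M, so the instantaneous fraction to N is constant: dC_N/d(−C_M) = k₁/(k₁+k₂) = 0.7843.
C_N = 0.7843·(C_{M0}−C_M) = 0.7843×2.184 = 1.71 mol·L⁻¹.
C_P = (C_{M0}−C_M)−C_N = 0.4712 mol·L⁻¹; S̃_{N/P} = 1.713/0.4712 = 3.64.

3.64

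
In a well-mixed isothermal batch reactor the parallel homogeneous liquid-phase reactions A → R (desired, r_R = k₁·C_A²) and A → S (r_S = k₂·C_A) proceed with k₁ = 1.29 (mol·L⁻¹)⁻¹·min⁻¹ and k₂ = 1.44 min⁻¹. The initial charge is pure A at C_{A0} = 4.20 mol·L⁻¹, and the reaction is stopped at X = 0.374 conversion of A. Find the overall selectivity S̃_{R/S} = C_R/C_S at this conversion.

3.02

C_A = C_{A0}(1−X) = 2.629 mol·L⁻¹.
Along a PFR/batch, dC_S/dC_A = −r_S/(r_R+r_S) = −k₂/(k₂+k₁·C_A).
Integrating from C_{A0} to C_A: C_S = (1.44/1.29)·ln[(1.44+1.29·4.20)/(1.44+1.29·2.63)] = 1.116·ln(6.858/4.832) = 0.3909 mol·L⁻¹.
Then C_R = (C_{A0}−C_A) − C_S = 1.571 − 0.3909 = 1.180 mol·L⁻¹.
S̃_{R/S} = C_R/C_S = 1.180/0.3909 = 3.02.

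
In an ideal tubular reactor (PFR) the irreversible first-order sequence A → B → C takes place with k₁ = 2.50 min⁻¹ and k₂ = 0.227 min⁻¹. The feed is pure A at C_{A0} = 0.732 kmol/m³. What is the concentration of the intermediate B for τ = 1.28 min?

The intermediate concentration in a first-order A→B→C sequence is C_B = k₁C_{A0}(e^(−k₁τ) − e^(−k₂τ))/(k₂−k₁).
e^(−k₁τ) = e^(−2.50×1.28) = e^(−3.200) = 0.04076; e^(−k₂τ) = e^(−0.2906) = 0.7478.
C_B = 2.50×0.732/(0.227−2.50) × (0.04076−0.7478) = (-0.8051)×(-0.7071) = 0.5693 kmol/m³.

0.569 kmol/m³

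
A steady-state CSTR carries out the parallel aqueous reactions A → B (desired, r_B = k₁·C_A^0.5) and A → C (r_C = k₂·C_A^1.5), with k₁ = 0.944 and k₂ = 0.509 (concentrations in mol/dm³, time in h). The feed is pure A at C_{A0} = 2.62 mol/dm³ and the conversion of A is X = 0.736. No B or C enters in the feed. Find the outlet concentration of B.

Exit C_A = C_{A0}(1−X) = 2.62×0.264 = 0.6917 mol/dm³.
In a CSTR the entire volume is at exit conditions, so r_B = 0.944×0.6917^0.5 = 0.7851 and r_C = 0.509×0.6917^1.5 = 0.2928.
Fraction of consumed A going to B: r_B/(r_B+r_C) = 0.7284.
C_B = 0.7284·C_{A0}·X = 0.7284×2.62×0.736 = 1.40 mol/dm³.

1.40 mol/dm³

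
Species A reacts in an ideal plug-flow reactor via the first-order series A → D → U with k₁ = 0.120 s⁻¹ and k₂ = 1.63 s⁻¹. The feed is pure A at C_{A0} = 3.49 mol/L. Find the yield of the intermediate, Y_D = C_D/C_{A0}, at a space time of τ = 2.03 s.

0.0594

The intermediate concentration in a first-order A→B→C sequence is C_D = k₁C_{A0}(e^(−k₁τ) − e^(−k₂τ))/(k₂−k₁).
e^(−k₁τ) = e^(−0.120×2.03) = e^(−0.2436) = 0.7838; e^(−k₂τ) = e^(−3.309) = 0.03656.
C_D = 0.120×3.49/(1.63−0.120) × (0.7838−0.03656) = 0.2774×0.7472 = 0.2072 mol/L.
Y_D = C_D/C_{A0} = 0.2072/3.49 = 0.0594.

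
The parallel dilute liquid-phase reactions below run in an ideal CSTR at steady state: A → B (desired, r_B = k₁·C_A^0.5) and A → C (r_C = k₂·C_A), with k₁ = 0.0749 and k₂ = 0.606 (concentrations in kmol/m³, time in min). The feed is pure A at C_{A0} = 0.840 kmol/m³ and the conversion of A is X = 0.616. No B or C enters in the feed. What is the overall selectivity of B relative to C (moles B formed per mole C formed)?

0.218

Exit C_A = C_{A0}(1−X) = 0.840×0.384 = 0.3226 kmol/m³.
Rates in a CSTR are evaluated at the outlet concentration: r_B = 0.0749×0.3226^0.5 = 0.04254, r_C = 0.606×0.3226 = 0.1955.
Overall selectivity = C_B/C_C = r_Bτ/(r_Cτ) = r_B/r_C = 0.218.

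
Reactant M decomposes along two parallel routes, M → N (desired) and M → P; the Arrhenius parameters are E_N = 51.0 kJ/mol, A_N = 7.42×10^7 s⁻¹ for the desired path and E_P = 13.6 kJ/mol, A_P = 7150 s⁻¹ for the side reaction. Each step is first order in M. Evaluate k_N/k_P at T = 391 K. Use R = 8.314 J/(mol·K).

With equal orders, S_{N/P} = k_N/k_P = (A_N/A_P)·exp[(E_P−E_N)/(RT)].
(E_P−E_N)/(RT) = (13.6−51.0)×10³/(8.314×391) = -37400/3251 = -11.50.
k_N/k_P = (7.42×10^7/7150)·exp(-11.50) = 10378 × 1.008×10^-5 = 0.105.

0.105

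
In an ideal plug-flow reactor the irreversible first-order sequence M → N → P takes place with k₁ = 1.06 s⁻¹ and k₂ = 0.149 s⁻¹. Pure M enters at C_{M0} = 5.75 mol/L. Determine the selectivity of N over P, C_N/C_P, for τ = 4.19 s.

The intermediate concentration in a first-order A→B→C sequence is C_N = k₁C_{M0}(e^(−k₁τ) − e^(−k₂τ))/(k₂−k₁).
e^(−k₁τ) = e^(−1.06×4.19) = e^(−4.441) = 0.01178; e^(−k₂τ) = e^(−0.6243) = 0.5356.
C_N = 1.06×5.75/(0.149−1.06) × (0.01178−0.5356) = (-6.690)×(-0.5239) = 3.505 mol/L.
C_M = C_{M0}e^(−k₁τ) = 0.06773 mol/L, so C_P = C_{M0}−C_M−C_N = 2.177 mol/L; C_N/C_P = 1.61.

1.61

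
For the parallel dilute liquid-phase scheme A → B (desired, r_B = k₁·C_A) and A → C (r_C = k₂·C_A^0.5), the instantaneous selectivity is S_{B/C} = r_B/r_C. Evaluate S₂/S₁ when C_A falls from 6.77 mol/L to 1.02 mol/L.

S_{B/C} = (k₁/k₂)·C_A^0.5, so S₂/S₁ = (C_{A,2}/C_{A,1})^0.5.
= (1.02/6.77)^0.5 = (0.1507)^0.5 = 0.388.

0.388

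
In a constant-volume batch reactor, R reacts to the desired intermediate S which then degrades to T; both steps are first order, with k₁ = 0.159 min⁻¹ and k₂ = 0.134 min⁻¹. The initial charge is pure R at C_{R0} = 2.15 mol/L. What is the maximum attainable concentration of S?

Evaluating C_S at t_opt = ln(k₂/k₁)/(k₂−k₁) gives C_{S,max}/C_{R0} = (k₁/k₂)^[k₂/(k₂−k₁)].
= (0.159/0.134)^(0.134/(0.134−0.159)) = (1.187)^(-5.360) = 0.3998.
C_{S,max} = 0.3998×2.15 = 0.859 mol/L.

0.859 mol/L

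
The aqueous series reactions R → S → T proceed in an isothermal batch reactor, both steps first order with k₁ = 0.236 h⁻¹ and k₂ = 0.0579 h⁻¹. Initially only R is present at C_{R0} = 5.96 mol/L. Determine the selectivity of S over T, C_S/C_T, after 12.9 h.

1.46

For first-order series with pure R initially, C_S(t) = k₁C_{R0}/(k₂−k₁)·(e^(−k₁t) − e^(−k₂t)).
e^(−k₁t) = e^(−0.236×12.9) = e^(−3.044) = 0.04762; e^(−k₂t) = e^(−0.7469) = 0.4738.
C_S = 0.236×5.96/(0.0579−0.236) × (0.04762−0.4738) = (-7.898)×(-0.4262) = 3.366 mol/L.
C_R = C_{R0}e^(−k₁t) = 0.2838 mol/L, so C_T = C_{R0}−C_R−C_S = 2.310 mol/L; C_S/C_T = 1.46.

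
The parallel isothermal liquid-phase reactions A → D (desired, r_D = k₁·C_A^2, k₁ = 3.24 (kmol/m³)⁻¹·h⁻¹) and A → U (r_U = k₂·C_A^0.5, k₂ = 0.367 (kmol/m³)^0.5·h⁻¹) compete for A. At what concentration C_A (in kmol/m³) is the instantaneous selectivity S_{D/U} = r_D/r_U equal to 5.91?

0.765 kmol/m³

S_{D/U} = (k₁/k₂)·C_A^1.5 ⇒ C_A = (S·k₂/k₁)^(1/1.5).
= (5.91×0.367/3.24)^(0.6667) = (0.6694)^(0.6667) = 0.765 kmol/m³.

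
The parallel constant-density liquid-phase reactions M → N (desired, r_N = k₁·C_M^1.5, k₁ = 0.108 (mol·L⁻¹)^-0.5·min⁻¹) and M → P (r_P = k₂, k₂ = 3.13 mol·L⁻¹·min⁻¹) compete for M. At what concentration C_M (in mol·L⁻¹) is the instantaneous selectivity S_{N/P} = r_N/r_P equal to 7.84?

S_{N/P} = (k₁/k₂)·C_M^1.5 ⇒ C_M = (S·k₂/k₁)^(1/1.5).
= (7.84×3.13/0.108)^(0.6667) = (227.2)^(0.6667) = 37.2 mol·L⁻¹.

37.2 mol·L⁻¹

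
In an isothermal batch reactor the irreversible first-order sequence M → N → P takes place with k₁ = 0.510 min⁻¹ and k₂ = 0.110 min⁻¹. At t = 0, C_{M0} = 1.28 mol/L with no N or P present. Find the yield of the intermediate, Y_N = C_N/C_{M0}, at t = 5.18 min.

0.630

Solving the coupled first-order balances gives C_N(t) = [k₁/(k₂−k₁)]·C_{M0}·(e^(−k₁t) − e^(−k₂t)).
e^(−k₁t) = e^(−0.510×5.18) = e^(−2.642) = 0.07123; e^(−k₂t) = e^(−0.5698) = 0.5656.
C_N = 0.510×1.28/(0.110−0.510) × (0.07123−0.5656) = (-1.632)×(-0.4944) = 0.8069 mol/L.
Y_N = C_N/C_{M0} = 0.8069/1.28 = 0.630.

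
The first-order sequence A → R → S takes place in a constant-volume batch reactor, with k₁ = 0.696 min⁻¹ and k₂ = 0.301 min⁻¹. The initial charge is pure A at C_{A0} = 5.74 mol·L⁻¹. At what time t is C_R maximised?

Setting dC_R/dt = 0 gives t_opt = ln(k₂/k₁)/(k₂−k₁).
= ln(0.301/0.696)/(0.301−0.696) = ln(0.4325)/-0.3950 = -0.8382/-0.3950 = 2.12 min.

2.12 min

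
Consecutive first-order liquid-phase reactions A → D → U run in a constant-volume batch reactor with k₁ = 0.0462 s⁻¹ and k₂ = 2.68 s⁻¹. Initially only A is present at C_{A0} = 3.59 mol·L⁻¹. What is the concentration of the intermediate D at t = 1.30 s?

For first-order series with pure A initially, C_D(t) = k₁C_{A0}/(k₂−k₁)·(e^(−k₁t) − e^(−k₂t)).
e^(−k₁t) = e^(−0.0462×1.30) = e^(−0.06006) = 0.9417; e^(−k₂t) = e^(−3.484) = 0.03068.
C_D = 0.0462×3.59/(2.68−0.0462) × (0.9417−0.03068) = 0.06297×0.9110 = 0.05737 mol·L⁻¹.

0.0574 mol·L⁻¹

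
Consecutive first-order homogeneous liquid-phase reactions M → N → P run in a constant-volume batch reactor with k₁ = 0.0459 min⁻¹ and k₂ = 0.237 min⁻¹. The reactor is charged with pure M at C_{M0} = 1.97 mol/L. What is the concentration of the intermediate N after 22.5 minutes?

0.166 mol/L

Solving the coupled first-order balances gives C_N(t) = [k₁/(k₂−k₁)]·C_{M0}·(e^(−k₁t) − e^(−k₂t)).
e^(−k₁t) = e^(−0.0459×22.5) = e^(−1.033) = 0.3560; e^(−k₂t) = e^(−5.332) = 0.004832.
C_N = 0.0459×1.97/(0.237−0.0459) × (0.3560−0.004832) = 0.4732×0.3512 = 0.1662 mol/L.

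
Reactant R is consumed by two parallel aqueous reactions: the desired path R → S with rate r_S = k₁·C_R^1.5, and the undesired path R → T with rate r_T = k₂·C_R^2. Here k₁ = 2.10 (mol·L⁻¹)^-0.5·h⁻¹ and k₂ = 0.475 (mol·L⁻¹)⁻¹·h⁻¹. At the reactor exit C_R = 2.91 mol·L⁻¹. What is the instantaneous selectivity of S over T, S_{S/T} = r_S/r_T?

2.59

S_{S/T} = r_S/r_T = (k₁·C_R^1.5)/(k₂·C_R^2) = (k₁/k₂)·C_R^-0.5.
= (2.10×2.910^1.5) / (0.475×2.910^2) = 10.42/4.022 = 2.59.
The undesired path is higher order in R, so low C_R (CSTR or dilute feed) favours S.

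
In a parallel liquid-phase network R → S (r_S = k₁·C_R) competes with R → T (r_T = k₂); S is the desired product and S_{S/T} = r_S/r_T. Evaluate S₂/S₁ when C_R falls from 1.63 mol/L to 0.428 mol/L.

0.263

S_{S/T} = (k₁/k₂)·C_R, so S₂/S₁ = (C_{R,2}/C_{R,1}).
= 0.428/1.63 = 0.263.
Selectivity toward S falls as C_R falls — high-concentration operation is favoured.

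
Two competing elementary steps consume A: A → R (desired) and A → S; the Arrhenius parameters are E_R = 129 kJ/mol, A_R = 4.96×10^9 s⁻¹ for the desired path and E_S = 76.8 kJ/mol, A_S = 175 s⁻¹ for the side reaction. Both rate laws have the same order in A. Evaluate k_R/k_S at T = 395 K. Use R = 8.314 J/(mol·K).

3.54

k_R/k_S = (A_R/A_S)·exp[−(E_R−E_S)/(RT)] = (A_R/A_S)·exp[(E_S−E_R)/(RT)].
(E_S−E_R)/(RT) = (76.8−129)×10³/(8.314×395) = -52200/3284 = -15.90.
k_R/k_S = (4.96×10^9/175)·exp(-15.90) = 2.834×10^7 × 1.250×10^-7 = 3.54.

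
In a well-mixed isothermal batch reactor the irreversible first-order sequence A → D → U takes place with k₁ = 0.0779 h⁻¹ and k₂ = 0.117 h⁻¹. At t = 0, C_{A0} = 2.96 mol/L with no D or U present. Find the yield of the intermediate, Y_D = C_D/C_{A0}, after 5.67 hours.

For first-order series with pure A initially, C_D(t) = k₁C_{A0}/(k₂−k₁)·(e^(−k₁t) − e^(−k₂t)).
e^(−k₁t) = e^(−0.0779×5.67) = e^(−0.4417) = 0.6429; e^(−k₂t) = e^(−0.6634) = 0.5151.
C_D = 0.0779×2.96/(0.117−0.0779) × (0.6429−0.5151) = 5.897×0.1278 = 0.7539 mol/L.
Y_D = C_D/C_{A0} = 0.7539/2.96 = 0.255.

0.255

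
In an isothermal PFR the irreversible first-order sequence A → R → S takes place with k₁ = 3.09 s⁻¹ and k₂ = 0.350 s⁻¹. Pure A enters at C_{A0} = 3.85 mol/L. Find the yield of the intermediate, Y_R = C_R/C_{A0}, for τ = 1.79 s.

0.598

For first-order series with pure A initially, C_R(τ) = k₁C_{A0}/(k₂−k₁)·(e^(−k₁τ) − e^(−k₂τ)).
e^(−k₁τ) = e^(−3.09×1.79) = e^(−5.531) = 0.003962; e^(−k₂τ) = e^(−0.6265) = 0.5345.
C_R = 3.09×3.85/(0.350−3.09) × (0.003962−0.5345) = (-4.342)×(-0.5305) = 2.303 mol/L.
Y_R = C_R/C_{A0} = 2.303/3.85 = 0.598.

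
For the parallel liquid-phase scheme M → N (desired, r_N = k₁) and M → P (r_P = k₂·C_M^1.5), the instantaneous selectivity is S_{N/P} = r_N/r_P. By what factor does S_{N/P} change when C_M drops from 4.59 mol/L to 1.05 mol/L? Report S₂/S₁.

9.14

S_{N/P} = (k₁/k₂)·C_M^-1.5, so S₂/S₁ = (C_{M,2}/C_{M,1})^-1.5.
= (1.05/4.59)^(-1.5) = (0.2288)^(-1.5) = 9.14.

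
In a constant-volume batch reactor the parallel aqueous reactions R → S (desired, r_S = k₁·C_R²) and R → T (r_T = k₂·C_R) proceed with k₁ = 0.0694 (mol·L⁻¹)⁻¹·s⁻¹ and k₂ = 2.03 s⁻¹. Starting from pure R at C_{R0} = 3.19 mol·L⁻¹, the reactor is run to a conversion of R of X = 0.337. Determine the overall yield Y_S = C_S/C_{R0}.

0.0280

C_R = C_{R0}(1−X) = 2.115 mol·L⁻¹.
Along a PFR/batch, dC_T/dC_R = −r_T/(r_S+r_T) = −k₂/(k₂+k₁·C_R).
Integrating from C_{R0} to C_R: C_T = (2.03/0.0694)·ln[(2.03+0.0694·3.19)/(2.03+0.0694·2.11)] = 29.25·ln(2.251/2.177) = 0.9857 mol·L⁻¹.
Then C_S = (C_{R0}−C_R) − C_T = 1.075 − 0.9857 = 0.08929 mol·L⁻¹.
Y_S = C_S/C_{R0} = 0.08929/3.19 = 0.0280.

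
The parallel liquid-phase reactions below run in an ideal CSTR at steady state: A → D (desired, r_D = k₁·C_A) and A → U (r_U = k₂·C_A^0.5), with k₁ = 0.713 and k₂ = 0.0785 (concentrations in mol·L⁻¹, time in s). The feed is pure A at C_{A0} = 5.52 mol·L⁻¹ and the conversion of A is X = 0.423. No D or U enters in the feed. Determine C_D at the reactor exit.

2.20 mol·L⁻¹

Exit C_A = C_{A0}(1−X) = 5.52×0.577 = 3.185 mol·L⁻¹.
Rates in a CSTR are evaluated at the outlet concentration: r_D = 0.713×3.185 = 2.271, r_U = 0.0785×3.185^0.5 = 0.1401.
Fraction of consumed A going to D: r_D/(r_D+r_U) = 0.9419.
C_D = 0.9419·C_{A0}·X = 0.9419×5.52×0.423 = 2.20 mol·L⁻¹.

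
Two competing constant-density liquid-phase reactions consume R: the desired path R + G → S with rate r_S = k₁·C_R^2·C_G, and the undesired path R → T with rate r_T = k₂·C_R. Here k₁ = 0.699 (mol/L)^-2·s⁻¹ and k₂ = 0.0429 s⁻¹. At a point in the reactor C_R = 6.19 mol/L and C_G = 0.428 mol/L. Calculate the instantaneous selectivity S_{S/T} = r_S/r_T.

S_{S/T} = r_S/r_T = (k₁·C_R^2·C_G)/(k₂·C_R) = (k₁/k₂)·C_R·C_G.
= (0.699×6.190^2×0.4280) / (0.0429×6.190) = 11.46/0.2656 = 43.2.
Since the desired path is higher order in R, keeping C_R high (PFR or concentrated feed) favours S.

43.2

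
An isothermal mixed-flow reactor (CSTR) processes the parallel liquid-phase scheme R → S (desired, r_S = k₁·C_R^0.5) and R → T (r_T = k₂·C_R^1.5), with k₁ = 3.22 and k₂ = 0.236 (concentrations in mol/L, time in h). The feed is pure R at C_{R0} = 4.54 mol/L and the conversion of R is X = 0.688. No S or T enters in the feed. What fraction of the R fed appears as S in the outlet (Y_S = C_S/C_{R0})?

0.623

Exit C_R = C_{R0}(1−X) = 4.54×0.312 = 1.416 mol/L.
In a CSTR the entire volume is at exit conditions, so r_S = 3.22×1.416^0.5 = 3.832 and r_T = 0.236×1.416^1.5 = 0.3979.
Fraction of consumed R going to S: r_S/(r_S+r_T) = 0.9059.
C_S = 0.9059·C_{R0}·X = 0.9059×4.54×0.688 = 2.83 mol/L; Y_S = C_S/C_{R0} = 0.623.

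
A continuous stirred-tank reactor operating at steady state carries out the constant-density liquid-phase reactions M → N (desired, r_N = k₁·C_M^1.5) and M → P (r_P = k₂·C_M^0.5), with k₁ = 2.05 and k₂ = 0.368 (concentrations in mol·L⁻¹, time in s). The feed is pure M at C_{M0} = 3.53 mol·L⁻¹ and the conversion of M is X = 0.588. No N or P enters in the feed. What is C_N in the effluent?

1.85 mol·L⁻¹

Exit C_M = C_{M0}(1−X) = 3.53×0.412 = 1.454 mol·L⁻¹.
A CSTR operates uniformly at the exit composition, giving r_N = 3.596 and r_P = 0.4438 (each k·C_M^n at C_M = 1.454).
Fraction of consumed M going to N: r_N/(r_N+r_P) = 0.8901.
C_N = 0.8901·C_{M0}·X = 0.8901×3.53×0.588 = 1.85 mol·L⁻¹.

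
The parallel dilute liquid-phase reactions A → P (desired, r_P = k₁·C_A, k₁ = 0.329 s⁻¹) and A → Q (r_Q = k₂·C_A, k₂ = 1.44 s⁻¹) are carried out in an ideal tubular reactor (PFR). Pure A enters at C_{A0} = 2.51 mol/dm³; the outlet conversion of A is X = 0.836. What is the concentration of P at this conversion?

C_A = C_{A0}(1−X) = 0.4116 mol/dm³.
Both paths are first order in A, so the instantaneous fraction to P is constant: dC_P/d(−C_A) = k₁/(k₁+k₂) = 0.1860.
C_P = 0.1860·(C_{A0}−C_A) = 0.1860×2.098 = 0.390 mol/dm³.

0.390 mol/dm³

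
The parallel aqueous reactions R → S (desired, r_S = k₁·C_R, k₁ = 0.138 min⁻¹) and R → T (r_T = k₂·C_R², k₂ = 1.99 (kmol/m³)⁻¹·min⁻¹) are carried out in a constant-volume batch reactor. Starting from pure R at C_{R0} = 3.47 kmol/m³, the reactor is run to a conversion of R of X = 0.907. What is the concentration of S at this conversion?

C_R = C_{R0}(1−X) = 0.3227 kmol/m³.
Along a PFR/batch, dC_S/dC_R = −r_S/(r_S+r_T) = −k₁/(k₁+k₂·C_R).
Integrating from C_{R0} to C_R: C_S = (0.138/1.99)·ln[(0.138+1.99·3.47)/(0.138+1.99·0.323)] = 0.06935·ln(7.043/0.7802) = 0.1526 kmol/m³.

0.153 kmol/m³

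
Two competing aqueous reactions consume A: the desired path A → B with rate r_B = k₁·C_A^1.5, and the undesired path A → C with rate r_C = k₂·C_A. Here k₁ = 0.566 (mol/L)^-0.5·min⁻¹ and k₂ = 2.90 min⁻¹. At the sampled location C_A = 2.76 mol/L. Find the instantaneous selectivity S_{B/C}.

S_{B/C} = r_B/r_C = (k₁·C_A^1.5)/(k₂·C_A) = (k₁/k₂)·C_A^0.5.
= (0.566×2.760^1.5) / (2.90×2.760) = 2.595/8.004 = 0.324.

0.324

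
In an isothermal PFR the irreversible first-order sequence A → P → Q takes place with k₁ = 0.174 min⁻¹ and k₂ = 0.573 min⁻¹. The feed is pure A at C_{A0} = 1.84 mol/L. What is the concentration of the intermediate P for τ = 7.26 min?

For first-order series with pure A initially, C_P(τ) = k₁C_{A0}/(k₂−k₁)·(e^(−k₁τ) − e^(−k₂τ)).
e^(−k₁τ) = e^(−0.174×7.26) = e^(−1.263) = 0.2827; e^(−k₂τ) = e^(−4.160) = 0.01561.
C_P = 0.174×1.84/(0.573−0.174) × (0.2827−0.01561) = 0.8024×0.2671 = 0.2143 mol/L.

0.214 mol/L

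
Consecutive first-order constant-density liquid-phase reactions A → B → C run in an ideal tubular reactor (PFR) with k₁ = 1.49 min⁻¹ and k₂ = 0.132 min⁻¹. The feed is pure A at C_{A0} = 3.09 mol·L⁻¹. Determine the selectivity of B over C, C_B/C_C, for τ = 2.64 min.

The intermediate concentration in a first-order A→B→C sequence is C_B = k₁C_{A0}(e^(−k₁τ) − e^(−k₂τ))/(k₂−k₁).
e^(−k₁τ) = e^(−1.49×2.64) = e^(−3.934) = 0.01957; e^(−k₂τ) = e^(−0.3485) = 0.7058.
C_B = 1.49×3.09/(0.132−1.49) × (0.01957−0.7058) = (-3.390)×(-0.6862) = 2.326 mol·L⁻¹.
C_A = C_{A0}e^(−k₁τ) = 0.06048 mol·L⁻¹, so C_C = C_{A0}−C_A−C_B = 0.7031 mol·L⁻¹; C_B/C_C = 3.31.

3.31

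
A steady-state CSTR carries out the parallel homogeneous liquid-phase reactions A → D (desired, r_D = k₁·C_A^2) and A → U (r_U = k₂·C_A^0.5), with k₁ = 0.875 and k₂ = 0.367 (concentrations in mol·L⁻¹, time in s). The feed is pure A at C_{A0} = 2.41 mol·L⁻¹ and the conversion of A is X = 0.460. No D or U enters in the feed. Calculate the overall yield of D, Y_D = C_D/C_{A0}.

0.359

Exit C_A = C_{A0}(1−X) = 2.41×0.540 = 1.301 mol·L⁻¹.
A CSTR operates uniformly at the exit composition, giving r_D = 1.482 and r_U = 0.4187 (each k·C_A^n at C_A = 1.301).
Fraction of consumed A going to D: r_D/(r_D+r_U) = 0.7797.
C_D = 0.7797·C_{A0}·X = 0.7797×2.41×0.460 = 0.864 mol·L⁻¹; Y_D = C_D/C_{A0} = 0.359.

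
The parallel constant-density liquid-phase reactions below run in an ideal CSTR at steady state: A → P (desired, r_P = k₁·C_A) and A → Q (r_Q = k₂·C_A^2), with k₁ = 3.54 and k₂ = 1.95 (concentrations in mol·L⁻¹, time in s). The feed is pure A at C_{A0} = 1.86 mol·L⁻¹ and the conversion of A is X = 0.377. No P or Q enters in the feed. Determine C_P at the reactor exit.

0.428 mol·L⁻¹

Exit C_A = C_{A0}(1−X) = 1.86×0.623 = 1.159 mol·L⁻¹.
Rates in a CSTR are evaluated at the outlet concentration: r_P = 3.54×1.159 = 4.102, r_Q = 1.95×1.159^2 = 2.618.
Fraction of consumed A going to P: r_P/(r_P+r_Q) = 0.6104.
C_P = 0.6104·C_{A0}·X = 0.6104×1.86×0.377 = 0.428 mol·L⁻¹.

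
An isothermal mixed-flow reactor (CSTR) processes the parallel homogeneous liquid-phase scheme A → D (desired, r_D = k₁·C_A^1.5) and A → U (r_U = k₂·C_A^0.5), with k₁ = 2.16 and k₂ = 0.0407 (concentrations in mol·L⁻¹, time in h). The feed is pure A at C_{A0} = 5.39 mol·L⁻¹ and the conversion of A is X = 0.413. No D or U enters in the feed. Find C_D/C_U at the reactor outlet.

Exit C_A = C_{A0}(1−X) = 5.39×0.587 = 3.164 mol·L⁻¹.
Rates in a CSTR are evaluated at the outlet concentration: r_D = 2.16×3.164^1.5 = 12.16, r_U = 0.0407×3.164^0.5 = 0.07239.
Overall selectivity = C_D/C_U = r_Dτ/(r_Uτ) = r_D/r_U = 168.

168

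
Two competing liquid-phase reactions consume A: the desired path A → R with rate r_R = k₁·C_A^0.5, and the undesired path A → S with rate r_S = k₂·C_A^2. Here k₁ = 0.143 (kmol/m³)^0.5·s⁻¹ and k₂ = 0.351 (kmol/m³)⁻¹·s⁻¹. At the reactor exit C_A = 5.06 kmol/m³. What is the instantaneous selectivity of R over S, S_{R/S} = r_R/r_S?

0.0358

S_{R/S} = r_R/r_S = (k₁·C_A^0.5)/(k₂·C_A^2) = (k₁/k₂)·C_A^-1.5.
= (0.143×5.060^0.5) / (0.351×5.060^2) = 0.3217/8.987 = 0.0358.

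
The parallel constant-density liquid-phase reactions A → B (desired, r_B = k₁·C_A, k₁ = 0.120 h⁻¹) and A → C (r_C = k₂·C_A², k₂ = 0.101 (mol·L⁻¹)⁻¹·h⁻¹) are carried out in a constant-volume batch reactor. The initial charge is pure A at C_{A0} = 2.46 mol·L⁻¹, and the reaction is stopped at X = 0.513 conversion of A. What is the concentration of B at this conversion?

0.504 mol·L⁻¹

C_A = C_{A0}(1−X) = 1.198 mol·L⁻¹.
Along a PFR/batch, dC_B/dC_A = −r_B/(r_B+r_C) = −k₁/(k₁+k₂·C_A).
Integrating from C_{A0} to C_A: C_B = (0.120/0.101)·ln[(0.120+0.101·2.46)/(0.120+0.101·1.20)] = 1.188·ln(0.3685/0.2410) = 0.5044 mol·L⁻¹.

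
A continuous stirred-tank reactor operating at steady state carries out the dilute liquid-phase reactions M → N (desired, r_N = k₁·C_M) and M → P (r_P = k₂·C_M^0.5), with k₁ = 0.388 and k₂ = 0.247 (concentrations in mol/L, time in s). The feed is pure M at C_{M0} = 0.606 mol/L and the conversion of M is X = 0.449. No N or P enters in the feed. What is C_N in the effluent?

Exit C_M = C_{M0}(1−X) = 0.606×0.551 = 0.3339 mol/L.
Rates in a CSTR are evaluated at the outlet concentration: r_N = 0.388×0.3339 = 0.1296, r_P = 0.247×0.3339^0.5 = 0.1427.
Fraction of consumed M going to N: r_N/(r_N+r_P) = 0.4758.
C_N = 0.4758·C_{M0}·X = 0.4758×0.606×0.449 = 0.129 mol/L.

0.129 mol/L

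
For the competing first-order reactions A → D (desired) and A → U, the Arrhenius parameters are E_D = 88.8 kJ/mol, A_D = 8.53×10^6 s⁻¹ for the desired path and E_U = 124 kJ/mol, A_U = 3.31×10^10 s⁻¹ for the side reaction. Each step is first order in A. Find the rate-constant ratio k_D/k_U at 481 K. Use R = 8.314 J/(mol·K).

With equal orders, S_{D/U} = k_D/k_U = (A_D/A_U)·exp[(E_U−E_D)/(RT)].
(E_U−E_D)/(RT) = (124−88.8)×10³/(8.314×481) = 35200/3999 = 8.802.
k_D/k_U = (8.53×10^6/3.31×10^10)·exp(8.802) = 2.577×10^-4 × 6648 = 1.71.
Since E_D < E_U, lowering the temperature improves selectivity toward D.

1.71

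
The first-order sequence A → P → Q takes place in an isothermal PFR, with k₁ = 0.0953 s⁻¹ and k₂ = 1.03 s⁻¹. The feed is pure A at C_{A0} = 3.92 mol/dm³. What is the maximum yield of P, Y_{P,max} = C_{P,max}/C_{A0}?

0.0726

For a first-order series the maximum intermediate yield is C_{P,max}/C_{A0} = (k₁/k₂)^[k₂/(k₂−k₁)].
= (0.0953/1.03)^(1.03/(1.03−0.0953)) = (0.09252)^(1.102) = 0.07259.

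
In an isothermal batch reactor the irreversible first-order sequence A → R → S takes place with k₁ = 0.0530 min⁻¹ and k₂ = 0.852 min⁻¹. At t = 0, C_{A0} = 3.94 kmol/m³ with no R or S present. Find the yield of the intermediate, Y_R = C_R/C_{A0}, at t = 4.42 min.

For first-order series with pure A initially, C_R(t) = k₁C_{A0}/(k₂−k₁)·(e^(−k₁t) − e^(−k₂t)).
e^(−k₁t) = e^(−0.0530×4.42) = e^(−0.2343) = 0.7912; e^(−k₂t) = e^(−3.766) = 0.02315.
C_R = 0.0530×3.94/(0.852−0.0530) × (0.7912−0.02315) = 0.2614×0.7680 = 0.2007 kmol/m³.
Y_R = C_R/C_{A0} = 0.2007/3.94 = 0.0509.

0.0509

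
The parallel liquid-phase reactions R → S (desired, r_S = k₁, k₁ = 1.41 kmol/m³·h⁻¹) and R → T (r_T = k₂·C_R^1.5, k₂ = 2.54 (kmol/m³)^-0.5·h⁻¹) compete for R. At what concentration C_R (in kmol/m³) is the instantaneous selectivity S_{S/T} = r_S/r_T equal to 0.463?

1.13 kmol/m³

S_{S/T} = (k₁/k₂)·C_R^-1.5 ⇒ C_R = (S·k₂/k₁)^(1/(-1.5)).
= (0.463×2.54/1.41)^(-0.6667) = (0.8341)^(-0.6667) = 1.13 kmol/m³.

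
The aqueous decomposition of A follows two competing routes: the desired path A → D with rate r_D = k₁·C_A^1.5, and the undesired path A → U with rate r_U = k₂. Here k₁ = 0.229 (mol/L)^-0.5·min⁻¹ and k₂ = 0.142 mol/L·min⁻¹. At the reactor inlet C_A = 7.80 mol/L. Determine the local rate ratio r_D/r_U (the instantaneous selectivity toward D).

S_{D/U} = r_D/r_U = (k₁·C_A^1.5)/(k₂) = (k₁/k₂)·C_A^1.5.
= (0.229×7.800^1.5) / (0.142) = 4.989/0.1420 = 35.1.

35.1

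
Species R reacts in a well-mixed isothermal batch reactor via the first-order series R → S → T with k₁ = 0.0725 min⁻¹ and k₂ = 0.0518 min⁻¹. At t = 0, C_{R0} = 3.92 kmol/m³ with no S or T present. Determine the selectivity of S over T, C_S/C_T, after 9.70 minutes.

3.23

Solving the coupled first-order balances gives C_S(t) = [k₁/(k₂−k₁)]·C_{R0}·(e^(−k₁t) − e^(−k₂t)).
e^(−k₁t) = e^(−0.0725×9.70) = e^(−0.7032) = 0.4950; e^(−k₂t) = e^(−0.5025) = 0.6050.
C_S = 0.0725×3.92/(0.0518−0.0725) × (0.4950−0.6050) = (-13.73)×(-0.1101) = 1.511 kmol/m³.
C_R = C_{R0}e^(−k₁t) = 1.940 kmol/m³, so C_T = C_{R0}−C_R−C_S = 0.4685 kmol/m³; C_S/C_T = 3.23.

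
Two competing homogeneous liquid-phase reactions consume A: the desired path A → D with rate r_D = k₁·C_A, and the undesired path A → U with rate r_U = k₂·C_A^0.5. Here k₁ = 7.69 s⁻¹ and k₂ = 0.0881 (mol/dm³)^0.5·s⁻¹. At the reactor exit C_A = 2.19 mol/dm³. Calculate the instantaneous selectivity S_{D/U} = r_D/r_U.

129

S_{D/U} = r_D/r_U = (k₁·C_A)/(k₂·C_A^0.5) = (k₁/k₂)·C_A^0.5.
= (7.69×2.190) / (0.0881×2.190^0.5) = 16.84/0.1304 = 129.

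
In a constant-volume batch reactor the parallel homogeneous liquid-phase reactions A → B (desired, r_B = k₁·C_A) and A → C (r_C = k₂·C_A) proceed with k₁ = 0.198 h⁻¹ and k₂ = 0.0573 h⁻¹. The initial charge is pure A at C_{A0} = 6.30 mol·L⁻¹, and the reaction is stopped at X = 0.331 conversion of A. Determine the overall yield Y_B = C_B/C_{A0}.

C_A = C_{A0}(1−X) = 4.215 mol·L⁻¹.
Both paths are first order in A, so the instantaneous fraction to B is constant: dC_B/d(−C_A) = k₁/(k₁+k₂) = 0.7756.
C_B = 0.7756·(C_{A0}−C_A) = 0.7756×2.085 = 1.62 mol·L⁻¹.
Y_B = C_B/C_{A0} = 1.617/6.30 = 0.257.

0.257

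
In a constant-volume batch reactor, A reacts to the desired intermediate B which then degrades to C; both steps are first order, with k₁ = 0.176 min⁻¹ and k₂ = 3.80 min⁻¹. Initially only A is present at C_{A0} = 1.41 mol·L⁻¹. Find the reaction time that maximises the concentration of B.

0.848 min

Setting dC_B/dt = 0 gives t_opt = ln(k₂/k₁)/(k₂−k₁).
= ln(3.80/0.176)/(3.80−0.176) = ln(21.59)/3.624 = 3.072/3.624 = 0.848 min.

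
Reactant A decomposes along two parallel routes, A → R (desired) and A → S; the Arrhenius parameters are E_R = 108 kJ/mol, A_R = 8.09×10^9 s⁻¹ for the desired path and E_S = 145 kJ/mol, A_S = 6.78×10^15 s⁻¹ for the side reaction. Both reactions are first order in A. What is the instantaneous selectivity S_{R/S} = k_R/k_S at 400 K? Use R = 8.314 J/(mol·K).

With equal orders, S_{R/S} = k_R/k_S = (A_R/A_S)·exp[(E_S−E_R)/(RT)].
(E_S−E_R)/(RT) = (145−108)×10³/(8.314×400) = 37000/3326 = 11.13.
k_R/k_S = (8.09×10^9/6.78×10^15)·exp(11.13) = 1.193×10^-6 × 67901 = 0.0810.

0.0810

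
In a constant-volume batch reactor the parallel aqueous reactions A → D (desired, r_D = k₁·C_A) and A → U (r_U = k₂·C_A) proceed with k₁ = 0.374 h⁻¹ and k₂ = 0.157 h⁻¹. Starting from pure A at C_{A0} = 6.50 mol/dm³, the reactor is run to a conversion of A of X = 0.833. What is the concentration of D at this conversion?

3.81 mol/dm³

C_A = C_{A0}(1−X) = 1.086 mol/dm³.
Both paths are first order in A, so the instantaneous fraction to D is constant: dC_D/d(−C_A) = k₁/(k₁+k₂) = 0.7043.
C_D = 0.7043·(C_{A0}−C_A) = 0.7043×5.415 = 3.81 mol/dm³.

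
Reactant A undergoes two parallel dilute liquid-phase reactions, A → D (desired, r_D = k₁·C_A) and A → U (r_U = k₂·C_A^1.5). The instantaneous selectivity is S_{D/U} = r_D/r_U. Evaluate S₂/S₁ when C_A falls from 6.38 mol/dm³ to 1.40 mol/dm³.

2.13

S_{D/U} = (k₁/k₂)·C_A^-0.5, so S₂/S₁ = (C_{A,2}/C_{A,1})^-0.5.
= (1.40/6.38)^(-0.5) = (0.2194)^(-0.5) = 2.13.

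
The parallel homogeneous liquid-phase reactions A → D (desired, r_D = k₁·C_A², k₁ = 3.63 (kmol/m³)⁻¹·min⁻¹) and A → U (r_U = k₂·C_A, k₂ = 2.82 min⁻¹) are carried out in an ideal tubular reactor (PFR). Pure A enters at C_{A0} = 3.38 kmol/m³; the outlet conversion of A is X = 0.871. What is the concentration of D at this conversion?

C_A = C_{A0}(1−X) = 0.4360 kmol/m³.
Along a PFR/batch, dC_U/dC_A = −r_U/(r_D+r_U) = −k₂/(k₂+k₁·C_A).
Integrating from C_{A0} to C_A: C_U = (2.82/3.63)·ln[(2.82+3.63·3.38)/(2.82+3.63·0.436)] = 0.7769·ln(15.09/4.403) = 0.9569 kmol/m³.
Then C_D = (C_{A0}−C_A) − C_U = 2.944 − 0.9569 = 1.987 kmol/m³.

1.99 kmol/m³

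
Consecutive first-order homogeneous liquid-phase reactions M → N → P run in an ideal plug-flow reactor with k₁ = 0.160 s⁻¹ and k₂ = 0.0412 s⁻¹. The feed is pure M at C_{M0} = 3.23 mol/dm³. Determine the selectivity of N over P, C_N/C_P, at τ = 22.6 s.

For first-order series with pure M initially, C_N(τ) = k₁C_{M0}/(k₂−k₁)·(e^(−k₁τ) − e^(−k₂τ)).
e^(−k₁τ) = e^(−0.160×22.6) = e^(−3.616) = 0.02689; e^(−k₂τ) = e^(−0.9311) = 0.3941.
C_N = 0.160×3.23/(0.0412−0.160) × (0.02689−0.3941) = (-4.350)×(-0.3672) = 1.597 mol/dm³.
C_M = C_{M0}e^(−k₁τ) = 0.08685 mol/dm³, so C_P = C_{M0}−C_M−C_N = 1.546 mol/dm³; C_N/C_P = 1.03.

1.03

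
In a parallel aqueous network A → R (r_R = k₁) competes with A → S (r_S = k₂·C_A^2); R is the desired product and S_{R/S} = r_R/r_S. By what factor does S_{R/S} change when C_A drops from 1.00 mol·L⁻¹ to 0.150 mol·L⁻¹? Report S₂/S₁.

S_{R/S} = (k₁/k₂)·C_A^-2, so S₂/S₁ = (C_{A,2}/C_{A,1})^-2.
= (0.150/1.00)^(-2) = (0.1500)^(-2) = 44.4.

44.4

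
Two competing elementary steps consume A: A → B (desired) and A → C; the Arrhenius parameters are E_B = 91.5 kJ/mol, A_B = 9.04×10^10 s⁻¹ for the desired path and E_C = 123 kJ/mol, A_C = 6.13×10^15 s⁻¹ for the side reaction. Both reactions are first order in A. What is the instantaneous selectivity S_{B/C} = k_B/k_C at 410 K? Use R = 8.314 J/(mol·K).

0.152

Since both paths have the same order in A, the concentration cancels and S_{B/C} = k_B/k_C = (A_B/A_C)·exp[(E_C−E_B)/(RT)].
(E_C−E_B)/(RT) = (123−91.5)×10³/(8.314×410) = 31500/3409 = 9.241.
k_B/k_C = (9.04×10^10/6.13×10^15)·exp(9.241) = 1.475×10^-5 × 10311 = 0.152.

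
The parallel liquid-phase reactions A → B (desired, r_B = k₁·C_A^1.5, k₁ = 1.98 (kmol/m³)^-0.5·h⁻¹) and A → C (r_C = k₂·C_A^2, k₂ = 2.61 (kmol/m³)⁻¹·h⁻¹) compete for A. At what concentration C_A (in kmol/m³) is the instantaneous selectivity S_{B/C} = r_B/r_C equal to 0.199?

S_{B/C} = (k₁/k₂)·C_A^-0.5 ⇒ C_A = (S·k₂/k₁)^(-2).
= (0.199×2.61/1.98)^(-2) = (0.2623)^(-2) = 14.5 kmol/m³.

14.5 kmol/m³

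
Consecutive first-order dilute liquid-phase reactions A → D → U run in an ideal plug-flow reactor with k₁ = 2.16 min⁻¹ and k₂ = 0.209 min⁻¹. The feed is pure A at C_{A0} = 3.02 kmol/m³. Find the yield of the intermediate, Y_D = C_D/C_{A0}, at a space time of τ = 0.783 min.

0.736

For first-order series with pure A initially, C_D(τ) = k₁C_{A0}/(k₂−k₁)·(e^(−k₁τ) − e^(−k₂τ)).
e^(−k₁τ) = e^(−2.16×0.783) = e^(−1.691) = 0.1843; e^(−k₂τ) = e^(−0.1636) = 0.8490.
C_D = 2.16×3.02/(0.209−2.16) × (0.1843−0.8490) = (-3.344)×(-0.6648) = 2.223 kmol/m³.
Y_D = C_D/C_{A0} = 2.223/3.02 = 0.736.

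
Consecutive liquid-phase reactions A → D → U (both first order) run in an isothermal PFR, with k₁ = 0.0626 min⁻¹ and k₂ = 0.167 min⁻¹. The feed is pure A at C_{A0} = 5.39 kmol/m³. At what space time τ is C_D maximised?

Setting dC_D/dτ = 0 gives τ_opt = ln(k₂/k₁)/(k₂−k₁).
= ln(0.167/0.0626)/(0.167−0.0626) = ln(2.668)/0.1044 = 0.9812/0.1044 = 9.40 min.

9.40 min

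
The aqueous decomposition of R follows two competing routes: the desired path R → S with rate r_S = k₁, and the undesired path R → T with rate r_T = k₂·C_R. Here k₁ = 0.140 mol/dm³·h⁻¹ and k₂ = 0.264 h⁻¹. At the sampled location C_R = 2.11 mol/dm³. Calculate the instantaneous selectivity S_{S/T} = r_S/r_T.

S_{S/T} = r_S/r_T = (k₁)/(k₂·C_R) = (k₁/k₂)·C_R⁻¹.
= (0.140) / (0.264×2.110) = 0.1400/0.5570 = 0.251.

0.251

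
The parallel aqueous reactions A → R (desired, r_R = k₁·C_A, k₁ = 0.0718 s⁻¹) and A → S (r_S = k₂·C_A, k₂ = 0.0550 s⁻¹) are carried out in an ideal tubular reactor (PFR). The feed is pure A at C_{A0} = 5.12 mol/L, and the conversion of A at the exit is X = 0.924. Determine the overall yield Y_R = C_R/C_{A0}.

C_A = C_{A0}(1−X) = 0.3891 mol/L.
Both paths are first order in A, so the instantaneous fraction to R is constant: dC_R/d(−C_A) = k₁/(k₁+k₂) = 0.5662.
C_R = 0.5662·(C_{A0}−C_A) = 0.5662×4.731 = 2.68 mol/L.
Y_R = C_R/C_{A0} = 2.679/5.12 = 0.523.

0.523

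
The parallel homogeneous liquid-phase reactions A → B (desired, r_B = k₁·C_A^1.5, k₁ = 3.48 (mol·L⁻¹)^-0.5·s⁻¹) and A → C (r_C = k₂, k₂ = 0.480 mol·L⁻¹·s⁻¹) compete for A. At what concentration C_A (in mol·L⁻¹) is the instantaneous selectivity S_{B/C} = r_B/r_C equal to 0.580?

0.186 mol·L⁻¹

S_{B/C} = (k₁/k₂)·C_A^1.5 ⇒ C_A = (S·k₂/k₁)^(1/1.5).
= (0.580×0.480/3.48)^(0.6667) = (0.08000)^(0.6667) = 0.186 mol·L⁻¹.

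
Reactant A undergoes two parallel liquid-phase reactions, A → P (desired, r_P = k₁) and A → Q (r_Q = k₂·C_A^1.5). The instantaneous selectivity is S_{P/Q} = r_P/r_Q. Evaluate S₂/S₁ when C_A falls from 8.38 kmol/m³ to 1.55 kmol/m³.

12.6

S_{P/Q} = (k₁/k₂)·C_A^-1.5, so S₂/S₁ = (C_{A,2}/C_{A,1})^-1.5.
= (1.55/8.38)^(-1.5) = (0.1850)^(-1.5) = 12.6.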